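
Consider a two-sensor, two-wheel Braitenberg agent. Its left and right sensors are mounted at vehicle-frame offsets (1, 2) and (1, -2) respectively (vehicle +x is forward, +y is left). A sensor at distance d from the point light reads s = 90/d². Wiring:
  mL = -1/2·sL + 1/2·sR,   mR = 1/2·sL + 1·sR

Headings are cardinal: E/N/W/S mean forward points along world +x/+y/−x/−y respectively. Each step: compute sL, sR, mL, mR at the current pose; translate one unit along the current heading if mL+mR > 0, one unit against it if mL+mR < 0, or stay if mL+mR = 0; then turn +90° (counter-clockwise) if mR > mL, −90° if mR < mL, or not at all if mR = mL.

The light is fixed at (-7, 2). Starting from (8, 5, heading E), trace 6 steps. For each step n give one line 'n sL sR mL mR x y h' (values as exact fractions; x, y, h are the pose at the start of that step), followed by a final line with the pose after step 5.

0 90/281 90/257 1080/72217 36855/72217 8 5 E
1 45/106 9/34 -72/901 1719/3604 9 5 N
2 90/229 10/29 -160/6641 3595/6641 9 6 W
3 45/149 45/89 1350/13261 17415/26522 8 6 S
4 90/281 90/257 1080/72217 36855/72217 8 5 E
5 45/106 9/34 -72/901 1719/3604 9 5 N
final 9 6 W

n=0: pose=(8,5,E); sL=90/281, sR=90/257; mL=1080/72217, mR=36855/72217; mL+mR=135/257 → advance +1; mR−mL=35775/72217 → turn +1·90°
n=1: pose=(9,5,N); sL=45/106, sR=9/34; mL=-72/901, mR=1719/3604; mL+mR=27/68 → advance +1; mR−mL=2007/3604 → turn +1·90°
n=2: pose=(9,6,W); sL=90/229, sR=10/29; mL=-160/6641, mR=3595/6641; mL+mR=15/29 → advance +1; mR−mL=3755/6641 → turn +1·90°
n=3: pose=(8,6,S); sL=45/149, sR=45/89; mL=1350/13261, mR=17415/26522; mL+mR=135/178 → advance +1; mR−mL=14715/26522 → turn +1·90°
n=4: pose=(8,5,E); sL=90/281, sR=90/257; mL=1080/72217, mR=36855/72217; mL+mR=135/257 → advance +1; mR−mL=35775/72217 → turn +1·90°
n=5: pose=(9,5,N); sL=45/106, sR=9/34; mL=-72/901, mR=1719/3604; mL+mR=27/68 → advance +1; mR−mL=2007/3604 → turn +1·90°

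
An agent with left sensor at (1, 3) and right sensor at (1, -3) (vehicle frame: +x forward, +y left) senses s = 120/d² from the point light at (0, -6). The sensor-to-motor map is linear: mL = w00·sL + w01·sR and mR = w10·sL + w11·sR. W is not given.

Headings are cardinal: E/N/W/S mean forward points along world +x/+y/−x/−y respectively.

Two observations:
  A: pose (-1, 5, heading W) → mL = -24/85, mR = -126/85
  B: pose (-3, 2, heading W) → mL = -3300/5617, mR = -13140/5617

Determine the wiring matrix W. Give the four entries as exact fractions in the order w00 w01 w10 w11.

-1/2 1 -1/2 -1

obs A: pose=(-1,5,W) → sL=30/17, sR=3/5, mL=-24/85, mR=-126/85
obs B: pose=(-3,2,W) → sL=120/41, sR=120/137, mL=-3300/5617, mR=-13140/5617
sensor matrix S = [[30/17, 3/5], [120/41, 120/137]]; det S = -20088/95489
solve [mL_A; mL_B] = S·[w00; w01] and [mR_A; mR_B] = S·[w10; w11]:
  w00 = -1/2, w01 = 1, w10 = -1/2, w11 = -1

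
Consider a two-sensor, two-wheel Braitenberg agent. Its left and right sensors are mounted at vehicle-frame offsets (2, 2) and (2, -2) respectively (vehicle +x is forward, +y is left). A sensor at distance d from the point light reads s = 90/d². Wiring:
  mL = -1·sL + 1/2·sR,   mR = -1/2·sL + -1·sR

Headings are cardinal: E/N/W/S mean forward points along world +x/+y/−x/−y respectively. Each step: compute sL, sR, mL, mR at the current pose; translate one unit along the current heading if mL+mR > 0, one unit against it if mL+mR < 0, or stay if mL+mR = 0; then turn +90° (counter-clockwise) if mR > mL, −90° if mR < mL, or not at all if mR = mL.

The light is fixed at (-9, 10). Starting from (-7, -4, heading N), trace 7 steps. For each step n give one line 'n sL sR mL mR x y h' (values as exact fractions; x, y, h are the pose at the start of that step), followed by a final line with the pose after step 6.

n=0: pose=(-7,-4,N); sL=5/8, sR=9/16; mL=-11/32, mR=-7/8; mL+mR=-39/32 → advance -1; mR−mL=-17/32 → turn -1·90°
n=1: pose=(-7,-5,E); sL=18/37, sR=18/61; mL=-765/2257, mR=-1215/2257; mL+mR=-1980/2257 → advance -1; mR−mL=-450/2257 → turn -1·90°
n=2: pose=(-8,-5,S); sL=45/149, sR=9/29; mL=-1269/8642, mR=-3987/8642; mL+mR=-2628/4321 → advance -1; mR−mL=-1359/4321 → turn -1·90°
n=3: pose=(-8,-4,W); sL=90/257, sR=18/29; mL=-297/7453, mR=-5931/7453; mL+mR=-6228/7453 → advance -1; mR−mL=-5634/7453 → turn -1·90°
n=4: pose=(-7,-4,N); sL=5/8, sR=9/16; mL=-11/32, mR=-7/8; mL+mR=-39/32 → advance -1; mR−mL=-17/32 → turn -1·90°
n=5: pose=(-7,-5,E); sL=18/37, sR=18/61; mL=-765/2257, mR=-1215/2257; mL+mR=-1980/2257 → advance -1; mR−mL=-450/2257 → turn -1·90°
n=6: pose=(-8,-5,S); sL=45/149, sR=9/29; mL=-1269/8642, mR=-3987/8642; mL+mR=-2628/4321 → advance -1; mR−mL=-1359/4321 → turn -1·90°

0 5/8 9/16 -11/32 -7/8 -7 -4 N
1 18/37 18/61 -765/2257 -1215/2257 -7 -5 E
2 45/149 9/29 -1269/8642 -3987/8642 -8 -5 S
3 90/257 18/29 -297/7453 -5931/7453 -8 -4 W
4 5/8 9/16 -11/32 -7/8 -7 -4 N
5 18/37 18/61 -765/2257 -1215/2257 -7 -5 E
6 45/149 9/29 -1269/8642 -3987/8642 -8 -5 S
final -8 -4 W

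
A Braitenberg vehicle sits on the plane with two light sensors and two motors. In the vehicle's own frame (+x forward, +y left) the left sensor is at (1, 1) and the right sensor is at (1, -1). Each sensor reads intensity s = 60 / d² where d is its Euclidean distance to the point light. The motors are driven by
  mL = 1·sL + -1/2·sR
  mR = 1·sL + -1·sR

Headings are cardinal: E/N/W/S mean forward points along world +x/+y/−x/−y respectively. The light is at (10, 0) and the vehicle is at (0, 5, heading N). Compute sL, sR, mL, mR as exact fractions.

60/157 20/39 770/6123 -800/6123

left sensor world pos  = (-1, 6); dL² = 157
right sensor world pos = (1, 6); dR² = 117
sL = 60/157 = 60/157
sR = 60/117 = 20/39
mL = 1·sL + -1/2·sR = 770/6123
mR = 1·sL + -1·sR = -800/6123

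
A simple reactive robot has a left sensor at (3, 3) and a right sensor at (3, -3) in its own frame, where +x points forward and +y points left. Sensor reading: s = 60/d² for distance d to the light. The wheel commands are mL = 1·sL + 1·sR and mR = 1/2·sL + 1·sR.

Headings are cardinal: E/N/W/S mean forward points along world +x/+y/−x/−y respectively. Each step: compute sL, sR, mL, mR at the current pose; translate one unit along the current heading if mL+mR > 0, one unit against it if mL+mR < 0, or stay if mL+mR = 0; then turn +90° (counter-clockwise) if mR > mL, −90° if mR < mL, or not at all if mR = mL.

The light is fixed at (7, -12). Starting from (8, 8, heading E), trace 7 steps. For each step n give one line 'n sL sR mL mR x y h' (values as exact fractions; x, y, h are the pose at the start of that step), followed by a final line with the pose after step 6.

n=0: pose=(8,8,E); sL=12/109, sR=12/61; mL=2040/6649, mR=1674/6649; mL+mR=3714/6649 → advance +1; mR−mL=-6/109 → turn -1·90°
n=1: pose=(9,8,S); sL=30/157, sR=6/29; mL=1812/4553, mR=1377/4553; mL+mR=3189/4553 → advance +1; mR−mL=-15/157 → turn -1·90°
n=2: pose=(9,7,W); sL=60/257, sR=12/97; mL=8904/24929, mR=5994/24929; mL+mR=14898/24929 → advance +1; mR−mL=-30/257 → turn -1·90°
n=3: pose=(8,7,N); sL=15/122, sR=3/25; mL=741/3050, mR=1107/6100; mL+mR=2589/6100 → advance +1; mR−mL=-15/244 → turn -1·90°
n=4: pose=(8,8,E); sL=12/109, sR=12/61; mL=2040/6649, mR=1674/6649; mL+mR=3714/6649 → advance +1; mR−mL=-6/109 → turn -1·90°
n=5: pose=(9,8,S); sL=30/157, sR=6/29; mL=1812/4553, mR=1377/4553; mL+mR=3189/4553 → advance +1; mR−mL=-15/157 → turn -1·90°
n=6: pose=(9,7,W); sL=60/257, sR=12/97; mL=8904/24929, mR=5994/24929; mL+mR=14898/24929 → advance +1; mR−mL=-30/257 → turn -1·90°

0 12/109 12/61 2040/6649 1674/6649 8 8 E
1 30/157 6/29 1812/4553 1377/4553 9 8 S
2 60/257 12/97 8904/24929 5994/24929 9 7 W
3 15/122 3/25 741/3050 1107/6100 8 7 N
4 12/109 12/61 2040/6649 1674/6649 8 8 E
5 30/157 6/29 1812/4553 1377/4553 9 8 S
6 60/257 12/97 8904/24929 5994/24929 9 7 W
final 8 7 N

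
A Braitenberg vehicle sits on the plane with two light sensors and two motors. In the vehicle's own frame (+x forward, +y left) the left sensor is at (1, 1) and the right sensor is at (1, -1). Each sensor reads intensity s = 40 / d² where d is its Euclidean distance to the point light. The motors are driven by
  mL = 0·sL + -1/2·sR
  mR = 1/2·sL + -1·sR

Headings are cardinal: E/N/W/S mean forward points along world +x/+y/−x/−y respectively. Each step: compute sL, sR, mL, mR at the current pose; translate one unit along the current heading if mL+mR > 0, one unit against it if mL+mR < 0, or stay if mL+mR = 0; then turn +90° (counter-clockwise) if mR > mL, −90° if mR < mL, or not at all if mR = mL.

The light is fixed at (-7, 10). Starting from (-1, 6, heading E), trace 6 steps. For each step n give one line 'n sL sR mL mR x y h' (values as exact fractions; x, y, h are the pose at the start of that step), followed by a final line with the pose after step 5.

0 20/29 20/37 -10/37 -210/1073 -1 6 E
1 8/5 8/9 -4/9 -4/45 -2 6 N
2 10/13 5/4 -5/8 -45/52 -2 5 W
3 40/41 8/13 -4/13 -68/533 -1 5 N
4 20/37 4/5 -2/5 -98/185 -1 4 W
5 40/61 40/89 -20/89 -660/5429 0 4 N
final 0 3 W

n=0: pose=(-1,6,E); sL=20/29, sR=20/37; mL=-10/37, mR=-210/1073; mL+mR=-500/1073 → advance -1; mR−mL=80/1073 → turn +1·90°
n=1: pose=(-2,6,N); sL=8/5, sR=8/9; mL=-4/9, mR=-4/45; mL+mR=-8/15 → advance -1; mR−mL=16/45 → turn +1·90°
n=2: pose=(-2,5,W); sL=10/13, sR=5/4; mL=-5/8, mR=-45/52; mL+mR=-155/104 → advance -1; mR−mL=-25/104 → turn -1·90°
n=3: pose=(-1,5,N); sL=40/41, sR=8/13; mL=-4/13, mR=-68/533; mL+mR=-232/533 → advance -1; mR−mL=96/533 → turn +1·90°
n=4: pose=(-1,4,W); sL=20/37, sR=4/5; mL=-2/5, mR=-98/185; mL+mR=-172/185 → advance -1; mR−mL=-24/185 → turn -1·90°
n=5: pose=(0,4,N); sL=40/61, sR=40/89; mL=-20/89, mR=-660/5429; mL+mR=-1880/5429 → advance -1; mR−mL=560/5429 → turn +1·90°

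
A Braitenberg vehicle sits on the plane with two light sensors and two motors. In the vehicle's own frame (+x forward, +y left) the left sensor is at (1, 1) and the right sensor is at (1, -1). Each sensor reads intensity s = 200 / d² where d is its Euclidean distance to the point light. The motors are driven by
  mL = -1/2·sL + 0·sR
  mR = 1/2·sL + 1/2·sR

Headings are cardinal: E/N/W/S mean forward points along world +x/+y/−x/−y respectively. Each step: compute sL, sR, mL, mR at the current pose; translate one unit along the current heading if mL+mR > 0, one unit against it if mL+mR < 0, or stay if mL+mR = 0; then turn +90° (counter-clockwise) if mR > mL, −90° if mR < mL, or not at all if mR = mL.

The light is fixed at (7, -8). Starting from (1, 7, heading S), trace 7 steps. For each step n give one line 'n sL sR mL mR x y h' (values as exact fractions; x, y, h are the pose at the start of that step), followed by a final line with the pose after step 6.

n=0: pose=(1,7,S); sL=200/221, sR=40/49; mL=-100/221, mR=9320/10829; mL+mR=20/49 → advance +1; mR−mL=14220/10829 → turn +1·90°
n=1: pose=(1,6,E); sL=4/5, sR=100/97; mL=-2/5, mR=444/485; mL+mR=50/97 → advance +1; mR−mL=638/485 → turn +1·90°
n=2: pose=(2,6,N); sL=200/261, sR=200/241; mL=-100/261, mR=50200/62901; mL+mR=100/241 → advance +1; mR−mL=74300/62901 → turn +1·90°
n=3: pose=(2,7,W); sL=25/29, sR=50/73; mL=-25/58, mR=3275/4234; mL+mR=25/73 → advance +1; mR−mL=2550/2117 → turn +1·90°
n=4: pose=(1,7,S); sL=200/221, sR=40/49; mL=-100/221, mR=9320/10829; mL+mR=20/49 → advance +1; mR−mL=14220/10829 → turn +1·90°
n=5: pose=(1,6,E); sL=4/5, sR=100/97; mL=-2/5, mR=444/485; mL+mR=50/97 → advance +1; mR−mL=638/485 → turn +1·90°
n=6: pose=(2,6,N); sL=200/261, sR=200/241; mL=-100/261, mR=50200/62901; mL+mR=100/241 → advance +1; mR−mL=74300/62901 → turn +1·90°

0 200/221 40/49 -100/221 9320/10829 1 7 S
1 4/5 100/97 -2/5 444/485 1 6 E
2 200/261 200/241 -100/261 50200/62901 2 6 N
3 25/29 50/73 -25/58 3275/4234 2 7 W
4 200/221 40/49 -100/221 9320/10829 1 7 S
5 4/5 100/97 -2/5 444/485 1 6 E
6 200/261 200/241 -100/261 50200/62901 2 6 N
final 2 7 W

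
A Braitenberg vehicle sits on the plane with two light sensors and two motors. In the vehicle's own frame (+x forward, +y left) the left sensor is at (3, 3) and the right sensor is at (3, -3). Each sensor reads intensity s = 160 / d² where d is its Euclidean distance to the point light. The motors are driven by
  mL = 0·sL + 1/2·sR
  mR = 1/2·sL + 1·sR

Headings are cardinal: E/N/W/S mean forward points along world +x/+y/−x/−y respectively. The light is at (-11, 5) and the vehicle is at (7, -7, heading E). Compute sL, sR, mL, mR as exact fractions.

80/261 80/333 40/333 3800/9657

left sensor world pos  = (10, -4); dL² = 522
right sensor world pos = (10, -10); dR² = 666
sL = 160/522 = 80/261
sR = 160/666 = 80/333
mL = 0·sL + 1/2·sR = 40/333
mR = 1/2·sL + 1·sR = 3800/9657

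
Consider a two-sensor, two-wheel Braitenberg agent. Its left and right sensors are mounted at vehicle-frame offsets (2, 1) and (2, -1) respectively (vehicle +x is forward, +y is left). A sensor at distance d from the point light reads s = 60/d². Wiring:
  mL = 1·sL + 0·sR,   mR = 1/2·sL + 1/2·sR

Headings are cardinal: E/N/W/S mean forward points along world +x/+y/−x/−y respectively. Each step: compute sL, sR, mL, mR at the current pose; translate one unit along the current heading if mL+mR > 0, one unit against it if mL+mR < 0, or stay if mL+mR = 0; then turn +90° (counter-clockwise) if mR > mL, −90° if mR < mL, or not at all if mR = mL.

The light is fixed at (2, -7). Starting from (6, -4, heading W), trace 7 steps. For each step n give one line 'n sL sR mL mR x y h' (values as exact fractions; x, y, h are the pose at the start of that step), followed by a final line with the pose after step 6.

n=0: pose=(6,-4,W); sL=15/2, sR=3; mL=15/2, mR=21/4; mL+mR=51/4 → advance +1; mR−mL=-9/4 → turn -1·90°
n=1: pose=(5,-4,N); sL=60/29, sR=60/41; mL=60/29, mR=2100/1189; mL+mR=4560/1189 → advance +1; mR−mL=-360/1189 → turn -1·90°
n=2: pose=(5,-3,E); sL=6/5, sR=30/17; mL=6/5, mR=126/85; mL+mR=228/85 → advance +1; mR−mL=24/85 → turn +1·90°
n=3: pose=(6,-3,N); sL=4/3, sR=60/61; mL=4/3, mR=212/183; mL+mR=152/61 → advance +1; mR−mL=-32/183 → turn -1·90°
n=4: pose=(6,-2,E); sL=5/6, sR=15/13; mL=5/6, mR=155/156; mL+mR=95/52 → advance +1; mR−mL=25/156 → turn +1·90°
n=5: pose=(7,-2,N); sL=12/13, sR=12/17; mL=12/13, mR=180/221; mL+mR=384/221 → advance +1; mR−mL=-24/221 → turn -1·90°
n=6: pose=(7,-1,E); sL=30/49, sR=30/37; mL=30/49, mR=1290/1813; mL+mR=2400/1813 → advance +1; mR−mL=180/1813 → turn +1·90°

0 15/2 3 15/2 21/4 6 -4 W
1 60/29 60/41 60/29 2100/1189 5 -4 N
2 6/5 30/17 6/5 126/85 5 -3 E
3 4/3 60/61 4/3 212/183 6 -3 N
4 5/6 15/13 5/6 155/156 6 -2 E
5 12/13 12/17 12/13 180/221 7 -2 N
6 30/49 30/37 30/49 1290/1813 7 -1 E
final 8 -1 N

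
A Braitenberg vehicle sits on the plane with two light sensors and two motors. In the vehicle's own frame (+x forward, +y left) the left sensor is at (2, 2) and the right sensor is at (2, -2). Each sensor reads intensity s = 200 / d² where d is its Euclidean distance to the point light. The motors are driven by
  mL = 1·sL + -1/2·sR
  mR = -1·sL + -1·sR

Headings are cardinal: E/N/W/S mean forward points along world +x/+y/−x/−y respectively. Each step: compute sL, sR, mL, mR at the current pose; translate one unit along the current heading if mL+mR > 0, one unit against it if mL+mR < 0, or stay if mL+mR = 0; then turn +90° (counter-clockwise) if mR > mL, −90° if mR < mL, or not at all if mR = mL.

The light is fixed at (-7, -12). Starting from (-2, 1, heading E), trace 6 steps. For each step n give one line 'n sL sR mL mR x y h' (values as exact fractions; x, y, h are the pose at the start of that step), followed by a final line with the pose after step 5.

0 100/137 20/17 330/2329 -4440/2329 -2 1 E
1 200/157 8/5 372/785 -2256/785 -3 1 S
2 50/37 10/13 465/481 -1020/481 -3 2 W
3 40/53 40/61 1380/3233 -4560/3233 -2 2 N
4 100/137 20/17 330/2329 -4440/2329 -2 1 E
5 200/157 8/5 372/785 -2256/785 -3 1 S
final -3 2 W

n=0: pose=(-2,1,E); sL=100/137, sR=20/17; mL=330/2329, mR=-4440/2329; mL+mR=-30/17 → advance -1; mR−mL=-4770/2329 → turn -1·90°
n=1: pose=(-3,1,S); sL=200/157, sR=8/5; mL=372/785, mR=-2256/785; mL+mR=-12/5 → advance -1; mR−mL=-2628/785 → turn -1·90°
n=2: pose=(-3,2,W); sL=50/37, sR=10/13; mL=465/481, mR=-1020/481; mL+mR=-15/13 → advance -1; mR−mL=-1485/481 → turn -1·90°
n=3: pose=(-2,2,N); sL=40/53, sR=40/61; mL=1380/3233, mR=-4560/3233; mL+mR=-60/61 → advance -1; mR−mL=-5940/3233 → turn -1·90°
n=4: pose=(-2,1,E); sL=100/137, sR=20/17; mL=330/2329, mR=-4440/2329; mL+mR=-30/17 → advance -1; mR−mL=-4770/2329 → turn -1·90°
n=5: pose=(-3,1,S); sL=200/157, sR=8/5; mL=372/785, mR=-2256/785; mL+mR=-12/5 → advance -1; mR−mL=-2628/785 → turn -1·90°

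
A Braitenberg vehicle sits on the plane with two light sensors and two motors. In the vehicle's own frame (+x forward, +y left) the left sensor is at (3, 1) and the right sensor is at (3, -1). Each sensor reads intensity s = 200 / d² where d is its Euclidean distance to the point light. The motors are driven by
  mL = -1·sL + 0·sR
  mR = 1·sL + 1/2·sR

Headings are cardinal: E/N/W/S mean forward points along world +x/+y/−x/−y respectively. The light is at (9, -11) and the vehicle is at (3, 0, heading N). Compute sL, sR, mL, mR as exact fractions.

40/49 200/221 -40/49 13740/10829

left sensor world pos  = (2, 3); dL² = 245
right sensor world pos = (4, 3); dR² = 221
sL = 200/245 = 40/49
sR = 200/221 = 200/221
mL = -1·sL + 0·sR = -40/49
mR = 1·sL + 1/2·sR = 13740/10829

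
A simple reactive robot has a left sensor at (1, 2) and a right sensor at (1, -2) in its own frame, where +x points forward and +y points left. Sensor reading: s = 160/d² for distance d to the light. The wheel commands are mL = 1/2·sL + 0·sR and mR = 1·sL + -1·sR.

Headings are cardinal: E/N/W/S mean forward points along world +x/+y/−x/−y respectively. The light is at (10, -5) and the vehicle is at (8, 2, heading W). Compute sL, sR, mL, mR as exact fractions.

left sensor world pos  = (7, 0); dL² = 34
right sensor world pos = (7, 4); dR² = 90
sL = 160/34 = 80/17
sR = 160/90 = 16/9
mL = 1/2·sL + 0·sR = 40/17
mR = 1·sL + -1·sR = 448/153

80/17 16/9 40/17 448/153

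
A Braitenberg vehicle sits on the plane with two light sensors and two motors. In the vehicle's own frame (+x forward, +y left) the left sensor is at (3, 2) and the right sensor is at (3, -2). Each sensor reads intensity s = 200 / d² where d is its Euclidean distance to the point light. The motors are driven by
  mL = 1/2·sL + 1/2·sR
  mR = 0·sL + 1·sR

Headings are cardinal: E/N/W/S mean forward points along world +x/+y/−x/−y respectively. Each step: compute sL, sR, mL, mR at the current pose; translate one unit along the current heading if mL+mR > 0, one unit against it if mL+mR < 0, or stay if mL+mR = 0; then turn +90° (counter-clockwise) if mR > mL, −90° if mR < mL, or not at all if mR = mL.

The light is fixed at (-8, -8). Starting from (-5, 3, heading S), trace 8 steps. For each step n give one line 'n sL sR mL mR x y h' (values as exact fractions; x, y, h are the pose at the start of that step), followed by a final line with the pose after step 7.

n=0: pose=(-5,3,S); sL=200/89, sR=40/13; mL=3080/1157, mR=40/13; mL+mR=6640/1157 → advance +1; mR−mL=480/1157 → turn +1·90°
n=1: pose=(-5,2,E); sL=10/9, sR=2; mL=14/9, mR=2; mL+mR=32/9 → advance +1; mR−mL=4/9 → turn +1·90°
n=2: pose=(-4,2,N); sL=200/173, sR=40/41; mL=7560/7093, mR=40/41; mL+mR=14480/7093 → advance +1; mR−mL=-640/7093 → turn -1·90°
n=3: pose=(-4,3,E); sL=100/109, sR=20/13; mL=1740/1417, mR=20/13; mL+mR=3920/1417 → advance +1; mR−mL=440/1417 → turn +1·90°
n=4: pose=(-3,3,N); sL=40/41, sR=40/49; mL=1800/2009, mR=40/49; mL+mR=3440/2009 → advance +1; mR−mL=-160/2009 → turn -1·90°
n=5: pose=(-3,4,E); sL=10/13, sR=50/41; mL=530/533, mR=50/41; mL+mR=1180/533 → advance +1; mR−mL=120/533 → turn +1·90°
n=6: pose=(-2,4,N); sL=200/241, sR=200/289; mL=53000/69649, mR=200/289; mL+mR=101200/69649 → advance +1; mR−mL=-4800/69649 → turn -1·90°
n=7: pose=(-2,5,E); sL=100/153, sR=100/101; mL=12700/15453, mR=100/101; mL+mR=28000/15453 → advance +1; mR−mL=2600/15453 → turn +1·90°

0 200/89 40/13 3080/1157 40/13 -5 3 S
1 10/9 2 14/9 2 -5 2 E
2 200/173 40/41 7560/7093 40/41 -4 2 N
3 100/109 20/13 1740/1417 20/13 -4 3 E
4 40/41 40/49 1800/2009 40/49 -3 3 N
5 10/13 50/41 530/533 50/41 -3 4 E
6 200/241 200/289 53000/69649 200/289 -2 4 N
7 100/153 100/101 12700/15453 100/101 -2 5 E
final -1 5 N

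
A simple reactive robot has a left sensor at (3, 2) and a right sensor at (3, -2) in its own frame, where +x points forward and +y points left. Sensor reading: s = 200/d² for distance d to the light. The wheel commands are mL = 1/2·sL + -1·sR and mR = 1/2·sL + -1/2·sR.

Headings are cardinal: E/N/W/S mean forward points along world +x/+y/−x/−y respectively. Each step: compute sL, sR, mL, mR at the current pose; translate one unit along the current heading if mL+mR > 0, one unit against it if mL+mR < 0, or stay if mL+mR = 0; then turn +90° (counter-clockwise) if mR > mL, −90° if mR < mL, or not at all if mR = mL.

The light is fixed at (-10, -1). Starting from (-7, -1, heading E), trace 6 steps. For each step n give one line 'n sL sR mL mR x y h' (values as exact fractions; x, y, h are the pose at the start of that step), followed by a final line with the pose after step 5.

n=0: pose=(-7,-1,E); sL=5, sR=5; mL=-5/2, mR=0; mL+mR=-5/2 → advance -1; mR−mL=5/2 → turn +1·90°
n=1: pose=(-8,-1,N); sL=200/9, sR=8; mL=28/9, mR=64/9; mL+mR=92/9 → advance +1; mR−mL=4 → turn +1·90°
n=2: pose=(-8,0,W); sL=100, sR=20; mL=30, mR=40; mL+mR=70 → advance +1; mR−mL=10 → turn +1·90°
n=3: pose=(-9,0,S); sL=200/13, sR=40; mL=-420/13, mR=-160/13; mL+mR=-580/13 → advance -1; mR−mL=20 → turn +1·90°
n=4: pose=(-9,1,E); sL=25/4, sR=25/2; mL=-75/8, mR=-25/8; mL+mR=-25/2 → advance -1; mR−mL=25/4 → turn +1·90°
n=5: pose=(-10,1,N); sL=200/29, sR=200/29; mL=-100/29, mR=0; mL+mR=-100/29 → advance -1; mR−mL=100/29 → turn +1·90°

0 5 5 -5/2 0 -7 -1 E
1 200/9 8 28/9 64/9 -8 -1 N
2 100 20 30 40 -8 0 W
3 200/13 40 -420/13 -160/13 -9 0 S
4 25/4 25/2 -75/8 -25/8 -9 1 E
5 200/29 200/29 -100/29 0 -10 1 N
final -10 0 W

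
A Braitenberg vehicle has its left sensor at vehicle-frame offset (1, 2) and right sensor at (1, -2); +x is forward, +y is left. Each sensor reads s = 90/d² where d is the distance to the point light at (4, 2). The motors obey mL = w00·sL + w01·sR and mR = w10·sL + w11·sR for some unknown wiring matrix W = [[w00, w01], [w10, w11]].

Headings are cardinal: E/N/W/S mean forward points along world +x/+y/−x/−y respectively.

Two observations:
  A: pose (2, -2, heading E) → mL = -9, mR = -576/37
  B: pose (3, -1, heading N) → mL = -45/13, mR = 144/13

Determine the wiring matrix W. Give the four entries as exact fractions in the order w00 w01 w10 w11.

obs A: pose=(2,-2,E) → sL=18, sR=90/37, mL=-9, mR=-576/37
obs B: pose=(3,-1,N) → sL=90/13, sR=18, mL=-45/13, mR=144/13
sensor matrix S = [[18, 90/37], [90/13, 18]]; det S = 147744/481
solve [mL_A; mL_B] = S·[w00; w01] and [mR_A; mR_B] = S·[w10; w11]:
  w00 = -1/2, w01 = 0, w10 = -1, w11 = 1

-1/2 0 -1 1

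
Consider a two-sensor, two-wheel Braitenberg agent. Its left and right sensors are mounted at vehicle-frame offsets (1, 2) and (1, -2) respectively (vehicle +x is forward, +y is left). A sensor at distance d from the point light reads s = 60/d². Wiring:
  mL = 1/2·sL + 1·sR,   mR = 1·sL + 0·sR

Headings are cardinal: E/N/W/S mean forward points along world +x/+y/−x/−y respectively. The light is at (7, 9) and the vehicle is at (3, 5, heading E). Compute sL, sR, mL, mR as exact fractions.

60/13 4/3 142/39 60/13

left sensor world pos  = (4, 7); dL² = 13
right sensor world pos = (4, 3); dR² = 45
sL = 60/13 = 60/13
sR = 60/45 = 4/3
mL = 1/2·sL + 1·sR = 142/39
mR = 1·sL + 0·sR = 60/13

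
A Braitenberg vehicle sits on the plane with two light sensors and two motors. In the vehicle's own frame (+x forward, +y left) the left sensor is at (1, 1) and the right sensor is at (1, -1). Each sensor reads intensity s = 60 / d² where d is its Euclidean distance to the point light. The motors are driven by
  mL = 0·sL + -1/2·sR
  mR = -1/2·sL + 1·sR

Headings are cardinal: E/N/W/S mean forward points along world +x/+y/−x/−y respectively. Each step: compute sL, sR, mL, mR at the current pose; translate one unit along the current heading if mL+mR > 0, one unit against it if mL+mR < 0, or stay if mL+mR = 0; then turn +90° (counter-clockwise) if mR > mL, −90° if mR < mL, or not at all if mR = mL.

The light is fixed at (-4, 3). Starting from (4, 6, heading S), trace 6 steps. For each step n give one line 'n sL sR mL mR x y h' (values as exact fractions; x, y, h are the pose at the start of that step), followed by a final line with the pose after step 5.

n=0: pose=(4,6,S); sL=12/17, sR=60/53; mL=-30/53, mR=702/901; mL+mR=192/901 → advance +1; mR−mL=1212/901 → turn +1·90°
n=1: pose=(4,5,E); sL=2/3, sR=30/41; mL=-15/41, mR=49/123; mL+mR=4/123 → advance +1; mR−mL=94/123 → turn +1·90°
n=2: pose=(5,5,N); sL=60/73, sR=60/109; mL=-30/109, mR=1110/7957; mL+mR=-1080/7957 → advance -1; mR−mL=3300/7957 → turn +1·90°
n=3: pose=(5,4,W); sL=15/16, sR=15/17; mL=-15/34, mR=225/544; mL+mR=-15/544 → advance -1; mR−mL=465/544 → turn +1·90°
n=4: pose=(6,4,S); sL=60/121, sR=20/27; mL=-10/27, mR=1610/3267; mL+mR=400/3267 → advance +1; mR−mL=940/1089 → turn +1·90°
n=5: pose=(6,3,E); sL=30/61, sR=30/61; mL=-15/61, mR=15/61; mL+mR=0 → advance +0; mR−mL=30/61 → turn +1·90°

0 12/17 60/53 -30/53 702/901 4 6 S
1 2/3 30/41 -15/41 49/123 4 5 E
2 60/73 60/109 -30/109 1110/7957 5 5 N
3 15/16 15/17 -15/34 225/544 5 4 W
4 60/121 20/27 -10/27 1610/3267 6 4 S
5 30/61 30/61 -15/61 15/61 6 3 E
final 6 3 N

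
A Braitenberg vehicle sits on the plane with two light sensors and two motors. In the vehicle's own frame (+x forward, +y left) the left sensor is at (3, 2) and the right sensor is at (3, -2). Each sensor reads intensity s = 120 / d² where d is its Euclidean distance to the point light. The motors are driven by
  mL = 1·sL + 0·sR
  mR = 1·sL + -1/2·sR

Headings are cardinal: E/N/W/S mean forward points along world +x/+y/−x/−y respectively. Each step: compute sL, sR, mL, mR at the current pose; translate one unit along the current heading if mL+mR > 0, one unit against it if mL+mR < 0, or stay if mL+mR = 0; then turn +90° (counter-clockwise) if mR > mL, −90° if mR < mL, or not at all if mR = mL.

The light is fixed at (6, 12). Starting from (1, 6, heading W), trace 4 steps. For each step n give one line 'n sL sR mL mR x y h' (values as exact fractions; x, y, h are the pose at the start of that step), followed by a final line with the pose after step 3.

n=0: pose=(1,6,W); sL=15/16, sR=3/2; mL=15/16, mR=3/16; mL+mR=9/8 → advance +1; mR−mL=-3/4 → turn -1·90°
n=1: pose=(0,6,N); sL=120/73, sR=24/5; mL=120/73, mR=-276/365; mL+mR=324/365 → advance +1; mR−mL=-12/5 → turn -1·90°
n=2: pose=(0,7,E); sL=20/3, sR=60/29; mL=20/3, mR=490/87; mL+mR=1070/87 → advance +1; mR−mL=-30/29 → turn -1·90°
n=3: pose=(1,7,S); sL=120/73, sR=120/113; mL=120/73, mR=9180/8249; mL+mR=22740/8249 → advance +1; mR−mL=-60/113 → turn -1·90°

0 15/16 3/2 15/16 3/16 1 6 W
1 120/73 24/5 120/73 -276/365 0 6 N
2 20/3 60/29 20/3 490/87 0 7 E
3 120/73 120/113 120/73 9180/8249 1 7 S
final 1 6 W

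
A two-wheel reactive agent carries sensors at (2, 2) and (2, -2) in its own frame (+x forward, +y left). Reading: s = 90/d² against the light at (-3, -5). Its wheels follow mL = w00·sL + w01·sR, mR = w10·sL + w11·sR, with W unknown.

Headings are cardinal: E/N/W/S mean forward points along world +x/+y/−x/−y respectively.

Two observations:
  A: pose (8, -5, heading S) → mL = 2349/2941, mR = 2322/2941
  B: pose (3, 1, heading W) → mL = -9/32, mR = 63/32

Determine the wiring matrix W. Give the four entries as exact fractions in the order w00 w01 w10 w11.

-1/2 1 1/2 1/2

obs A: pose=(8,-5,S) → sL=90/173, sR=18/17, mL=2349/2941, mR=2322/2941
obs B: pose=(3,1,W) → sL=45/16, sR=9/8, mL=-9/32, mR=63/32
sensor matrix S = [[90/173, 18/17], [45/16, 9/8]]; det S = -56295/23528
solve [mL_A; mL_B] = S·[w00; w01] and [mR_A; mR_B] = S·[w10; w11]:
  w00 = -1/2, w01 = 1, w10 = 1/2, w11 = 1/2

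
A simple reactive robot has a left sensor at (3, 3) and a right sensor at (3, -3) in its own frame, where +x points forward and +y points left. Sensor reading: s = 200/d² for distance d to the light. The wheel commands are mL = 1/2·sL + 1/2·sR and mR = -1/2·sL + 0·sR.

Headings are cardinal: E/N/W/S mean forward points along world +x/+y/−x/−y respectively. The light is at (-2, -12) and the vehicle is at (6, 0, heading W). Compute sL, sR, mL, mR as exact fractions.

left sensor world pos  = (3, -3); dL² = 106
right sensor world pos = (3, 3); dR² = 250
sL = 200/106 = 100/53
sR = 200/250 = 4/5
mL = 1/2·sL + 1/2·sR = 356/265
mR = -1/2·sL + 0·sR = -50/53

100/53 4/5 356/265 -50/53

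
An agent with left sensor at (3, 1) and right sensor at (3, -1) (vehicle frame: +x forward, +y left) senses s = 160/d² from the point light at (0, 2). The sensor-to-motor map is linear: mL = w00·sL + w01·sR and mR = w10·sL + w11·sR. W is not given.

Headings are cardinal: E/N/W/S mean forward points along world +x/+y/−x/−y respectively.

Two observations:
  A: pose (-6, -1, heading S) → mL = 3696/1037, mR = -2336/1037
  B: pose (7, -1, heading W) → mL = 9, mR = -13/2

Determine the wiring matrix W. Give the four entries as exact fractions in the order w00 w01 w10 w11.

obs A: pose=(-6,-1,S) → sL=160/61, sR=32/17, mL=3696/1037, mR=-2336/1037
obs B: pose=(7,-1,W) → sL=5, sR=8, mL=9, mR=-13/2
sensor matrix S = [[160/61, 32/17], [5, 8]]; det S = 12000/1037
solve [mL_A; mL_B] = S·[w00; w01] and [mR_A; mR_B] = S·[w10; w11]:
  w00 = 1, w01 = 1/2, w10 = -1/2, w11 = -1/2

1 1/2 -1/2 -1/2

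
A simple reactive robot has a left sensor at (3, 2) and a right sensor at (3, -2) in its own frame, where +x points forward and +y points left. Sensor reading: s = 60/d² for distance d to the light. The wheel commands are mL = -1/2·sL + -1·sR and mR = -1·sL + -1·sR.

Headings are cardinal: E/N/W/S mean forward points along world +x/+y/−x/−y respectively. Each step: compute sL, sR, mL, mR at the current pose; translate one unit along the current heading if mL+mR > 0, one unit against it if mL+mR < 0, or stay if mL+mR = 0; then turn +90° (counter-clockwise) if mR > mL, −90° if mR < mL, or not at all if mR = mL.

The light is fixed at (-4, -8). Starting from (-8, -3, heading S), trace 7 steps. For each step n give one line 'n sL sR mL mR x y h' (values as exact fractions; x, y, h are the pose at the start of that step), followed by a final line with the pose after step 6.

n=0: pose=(-8,-3,S); sL=15/2, sR=3/2; mL=-21/4, mR=-9; mL+mR=-57/4 → advance -1; mR−mL=-15/4 → turn -1·90°
n=1: pose=(-8,-2,W); sL=12/13, sR=60/113; mL=-1458/1469, mR=-2136/1469; mL+mR=-3594/1469 → advance -1; mR−mL=-6/13 → turn -1·90°
n=2: pose=(-7,-2,N); sL=30/53, sR=30/41; mL=-2205/2173, mR=-2820/2173; mL+mR=-5025/2173 → advance -1; mR−mL=-15/53 → turn -1·90°
n=3: pose=(-7,-3,E); sL=60/49, sR=20/3; mL=-1070/147, mR=-1160/147; mL+mR=-2230/147 → advance -1; mR−mL=-30/49 → turn -1·90°
n=4: pose=(-8,-3,S); sL=15/2, sR=3/2; mL=-21/4, mR=-9; mL+mR=-57/4 → advance -1; mR−mL=-15/4 → turn -1·90°
n=5: pose=(-8,-2,W); sL=12/13, sR=60/113; mL=-1458/1469, mR=-2136/1469; mL+mR=-3594/1469 → advance -1; mR−mL=-6/13 → turn -1·90°
n=6: pose=(-7,-2,N); sL=30/53, sR=30/41; mL=-2205/2173, mR=-2820/2173; mL+mR=-5025/2173 → advance -1; mR−mL=-15/53 → turn -1·90°

0 15/2 3/2 -21/4 -9 -8 -3 S
1 12/13 60/113 -1458/1469 -2136/1469 -8 -2 W
2 30/53 30/41 -2205/2173 -2820/2173 -7 -2 N
3 60/49 20/3 -1070/147 -1160/147 -7 -3 E
4 15/2 3/2 -21/4 -9 -8 -3 S
5 12/13 60/113 -1458/1469 -2136/1469 -8 -2 W
6 30/53 30/41 -2205/2173 -2820/2173 -7 -2 N
final -7 -3 E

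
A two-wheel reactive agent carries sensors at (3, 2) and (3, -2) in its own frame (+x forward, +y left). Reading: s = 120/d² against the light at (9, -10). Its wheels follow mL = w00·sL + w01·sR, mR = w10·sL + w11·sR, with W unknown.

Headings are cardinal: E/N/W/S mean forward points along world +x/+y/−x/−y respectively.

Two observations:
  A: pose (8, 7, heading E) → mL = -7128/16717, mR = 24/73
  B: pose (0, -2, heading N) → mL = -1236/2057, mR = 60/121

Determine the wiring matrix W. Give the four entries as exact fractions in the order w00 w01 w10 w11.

obs A: pose=(8,7,E) → sL=24/73, sR=120/229, mL=-7128/16717, mR=24/73
obs B: pose=(0,-2,N) → sL=60/121, sR=12/17, mL=-1236/2057, mR=60/121
sensor matrix S = [[24/73, 120/229], [60/121, 12/17]]; det S = -955008/34386869
solve [mL_A; mL_B] = S·[w00; w01] and [mR_A; mR_B] = S·[w10; w11]:
  w00 = -1/2, w01 = -1/2, w10 = 1, w11 = 0

-1/2 -1/2 1 0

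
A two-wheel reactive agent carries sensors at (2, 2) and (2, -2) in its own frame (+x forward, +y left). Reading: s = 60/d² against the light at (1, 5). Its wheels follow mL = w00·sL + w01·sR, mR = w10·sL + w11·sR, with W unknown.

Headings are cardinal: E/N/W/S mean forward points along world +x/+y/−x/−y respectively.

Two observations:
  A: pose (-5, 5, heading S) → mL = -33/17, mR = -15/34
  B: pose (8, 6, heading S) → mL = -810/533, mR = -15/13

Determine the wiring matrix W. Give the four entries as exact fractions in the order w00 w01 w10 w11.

-1/2 -1/2 0 -1/2

obs A: pose=(-5,5,S) → sL=3, sR=15/17, mL=-33/17, mR=-15/34
obs B: pose=(8,6,S) → sL=30/41, sR=30/13, mL=-810/533, mR=-15/13
sensor matrix S = [[3, 15/17], [30/41, 30/13]]; det S = 56880/9061
solve [mL_A; mL_B] = S·[w00; w01] and [mR_A; mR_B] = S·[w10; w11]:
  w00 = -1/2, w01 = -1/2, w10 = 0, w11 = -1/2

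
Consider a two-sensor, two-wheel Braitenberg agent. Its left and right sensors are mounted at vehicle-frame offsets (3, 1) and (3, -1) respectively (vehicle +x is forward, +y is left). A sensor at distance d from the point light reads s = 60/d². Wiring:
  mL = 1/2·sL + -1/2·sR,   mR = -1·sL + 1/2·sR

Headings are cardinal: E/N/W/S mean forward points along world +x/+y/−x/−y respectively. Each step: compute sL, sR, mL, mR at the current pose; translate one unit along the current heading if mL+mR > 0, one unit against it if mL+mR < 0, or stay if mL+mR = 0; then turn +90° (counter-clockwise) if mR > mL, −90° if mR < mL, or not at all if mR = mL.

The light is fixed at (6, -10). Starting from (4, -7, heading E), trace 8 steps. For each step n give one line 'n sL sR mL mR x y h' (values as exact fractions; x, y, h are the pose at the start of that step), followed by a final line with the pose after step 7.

0 60/17 12 -72/17 42/17 4 -7 E
1 15/13 3/2 -9/52 -21/52 3 -7 N
2 20/3 60 -80/3 70/3 3 -8 E
3 6/5 30/17 -24/85 -27/85 2 -8 N
4 12 60 -24 18 2 -9 E
5 15/13 15/8 -75/208 -45/208 1 -9 N
6 12/13 12/13 0 -6/13 1 -10 W
7 30/17 10/3 -40/51 -5/51 2 -10 N
final 2 -11 W

n=0: pose=(4,-7,E); sL=60/17, sR=12; mL=-72/17, mR=42/17; mL+mR=-30/17 → advance -1; mR−mL=114/17 → turn +1·90°
n=1: pose=(3,-7,N); sL=15/13, sR=3/2; mL=-9/52, mR=-21/52; mL+mR=-15/26 → advance -1; mR−mL=-3/13 → turn -1·90°
n=2: pose=(3,-8,E); sL=20/3, sR=60; mL=-80/3, mR=70/3; mL+mR=-10/3 → advance -1; mR−mL=50 → turn +1·90°
n=3: pose=(2,-8,N); sL=6/5, sR=30/17; mL=-24/85, mR=-27/85; mL+mR=-3/5 → advance -1; mR−mL=-3/85 → turn -1·90°
n=4: pose=(2,-9,E); sL=12, sR=60; mL=-24, mR=18; mL+mR=-6 → advance -1; mR−mL=42 → turn +1·90°
n=5: pose=(1,-9,N); sL=15/13, sR=15/8; mL=-75/208, mR=-45/208; mL+mR=-15/26 → advance -1; mR−mL=15/104 → turn +1·90°
n=6: pose=(1,-10,W); sL=12/13, sR=12/13; mL=0, mR=-6/13; mL+mR=-6/13 → advance -1; mR−mL=-6/13 → turn -1·90°
n=7: pose=(2,-10,N); sL=30/17, sR=10/3; mL=-40/51, mR=-5/51; mL+mR=-15/17 → advance -1; mR−mL=35/51 → turn +1·90°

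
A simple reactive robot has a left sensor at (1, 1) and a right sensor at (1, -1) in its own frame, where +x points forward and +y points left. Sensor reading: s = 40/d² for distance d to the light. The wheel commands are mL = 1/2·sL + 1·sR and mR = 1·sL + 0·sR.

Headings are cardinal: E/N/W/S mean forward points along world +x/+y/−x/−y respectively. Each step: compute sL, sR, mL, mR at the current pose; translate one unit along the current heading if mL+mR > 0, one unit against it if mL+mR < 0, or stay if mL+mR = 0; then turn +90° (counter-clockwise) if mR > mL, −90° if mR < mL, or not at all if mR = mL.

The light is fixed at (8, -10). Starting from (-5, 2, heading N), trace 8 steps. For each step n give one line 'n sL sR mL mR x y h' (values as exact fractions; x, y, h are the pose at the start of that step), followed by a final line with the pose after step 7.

n=0: pose=(-5,2,N); sL=8/73, sR=40/313; mL=4172/22849, mR=8/73; mL+mR=6676/22849 → advance +1; mR−mL=-1668/22849 → turn -1·90°
n=1: pose=(-5,3,E); sL=2/17, sR=5/36; mL=121/612, mR=2/17; mL+mR=193/612 → advance +1; mR−mL=-49/612 → turn -1·90°
n=2: pose=(-4,3,S); sL=8/53, sR=40/313; mL=3372/16589, mR=8/53; mL+mR=5876/16589 → advance +1; mR−mL=-868/16589 → turn -1·90°
n=3: pose=(-4,2,W); sL=4/29, sR=20/169; mL=918/4901, mR=4/29; mL+mR=1594/4901 → advance +1; mR−mL=-242/4901 → turn -1·90°
n=4: pose=(-5,2,N); sL=8/73, sR=40/313; mL=4172/22849, mR=8/73; mL+mR=6676/22849 → advance +1; mR−mL=-1668/22849 → turn -1·90°
n=5: pose=(-5,3,E); sL=2/17, sR=5/36; mL=121/612, mR=2/17; mL+mR=193/612 → advance +1; mR−mL=-49/612 → turn -1·90°
n=6: pose=(-4,3,S); sL=8/53, sR=40/313; mL=3372/16589, mR=8/53; mL+mR=5876/16589 → advance +1; mR−mL=-868/16589 → turn -1·90°
n=7: pose=(-4,2,W); sL=4/29, sR=20/169; mL=918/4901, mR=4/29; mL+mR=1594/4901 → advance +1; mR−mL=-242/4901 → turn -1·90°

0 8/73 40/313 4172/22849 8/73 -5 2 N
1 2/17 5/36 121/612 2/17 -5 3 E
2 8/53 40/313 3372/16589 8/53 -4 3 S
3 4/29 20/169 918/4901 4/29 -4 2 W
4 8/73 40/313 4172/22849 8/73 -5 2 N
5 2/17 5/36 121/612 2/17 -5 3 E
6 8/53 40/313 3372/16589 8/53 -4 3 S
7 4/29 20/169 918/4901 4/29 -4 2 W
final -5 2 N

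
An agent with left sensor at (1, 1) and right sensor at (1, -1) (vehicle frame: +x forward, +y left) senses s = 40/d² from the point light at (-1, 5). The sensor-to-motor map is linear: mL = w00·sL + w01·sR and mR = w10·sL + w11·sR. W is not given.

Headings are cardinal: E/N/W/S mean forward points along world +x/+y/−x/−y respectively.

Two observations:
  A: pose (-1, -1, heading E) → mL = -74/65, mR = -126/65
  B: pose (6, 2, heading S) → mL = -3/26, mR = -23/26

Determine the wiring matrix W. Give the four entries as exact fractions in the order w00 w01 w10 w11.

-1 1/2 -1 -1/2

obs A: pose=(-1,-1,E) → sL=20/13, sR=4/5, mL=-74/65, mR=-126/65
obs B: pose=(6,2,S) → sL=1/2, sR=10/13, mL=-3/26, mR=-23/26
sensor matrix S = [[20/13, 4/5], [1/2, 10/13]]; det S = 662/845
solve [mL_A; mL_B] = S·[w00; w01] and [mR_A; mR_B] = S·[w10; w11]:
  w00 = -1, w01 = 1/2, w10 = -1, w11 = -1/2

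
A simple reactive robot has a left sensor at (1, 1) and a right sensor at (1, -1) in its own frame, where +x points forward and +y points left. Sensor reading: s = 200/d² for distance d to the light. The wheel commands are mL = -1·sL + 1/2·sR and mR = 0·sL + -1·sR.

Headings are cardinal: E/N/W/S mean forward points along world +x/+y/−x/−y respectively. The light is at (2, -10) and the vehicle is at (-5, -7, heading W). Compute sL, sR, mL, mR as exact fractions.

50/17 5/2 -115/68 -5/2

left sensor world pos  = (-6, -8); dL² = 68
right sensor world pos = (-6, -6); dR² = 80
sL = 200/68 = 50/17
sR = 200/80 = 5/2
mL = -1·sL + 1/2·sR = -115/68
mR = 0·sL + -1·sR = -5/2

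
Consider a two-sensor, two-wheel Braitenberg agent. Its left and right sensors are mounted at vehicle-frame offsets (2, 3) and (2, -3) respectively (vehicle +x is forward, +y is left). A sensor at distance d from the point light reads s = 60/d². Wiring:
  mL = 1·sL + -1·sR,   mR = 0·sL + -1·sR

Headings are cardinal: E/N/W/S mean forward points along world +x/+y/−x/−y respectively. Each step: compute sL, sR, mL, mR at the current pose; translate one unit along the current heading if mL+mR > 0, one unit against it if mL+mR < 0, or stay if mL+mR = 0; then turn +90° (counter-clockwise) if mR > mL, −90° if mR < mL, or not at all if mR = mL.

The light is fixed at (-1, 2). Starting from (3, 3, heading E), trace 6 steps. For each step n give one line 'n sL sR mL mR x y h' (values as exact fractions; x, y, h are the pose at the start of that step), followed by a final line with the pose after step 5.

0 15/13 3/2 -9/26 -3/2 3 3 E
1 60/37 60 -2160/37 -60 2 3 S
2 30 30/13 360/13 -30/13 2 4 W
3 60/17 60/41 1440/697 -60/41 1 4 N
4 15/13 15/4 -135/52 -15/4 1 5 E
5 60/17 12 -144/17 -12 0 5 S
final 0 6 W

n=0: pose=(3,3,E); sL=15/13, sR=3/2; mL=-9/26, mR=-3/2; mL+mR=-24/13 → advance -1; mR−mL=-15/13 → turn -1·90°
n=1: pose=(2,3,S); sL=60/37, sR=60; mL=-2160/37, mR=-60; mL+mR=-4380/37 → advance -1; mR−mL=-60/37 → turn -1·90°
n=2: pose=(2,4,W); sL=30, sR=30/13; mL=360/13, mR=-30/13; mL+mR=330/13 → advance +1; mR−mL=-30 → turn -1·90°
n=3: pose=(1,4,N); sL=60/17, sR=60/41; mL=1440/697, mR=-60/41; mL+mR=420/697 → advance +1; mR−mL=-60/17 → turn -1·90°
n=4: pose=(1,5,E); sL=15/13, sR=15/4; mL=-135/52, mR=-15/4; mL+mR=-165/26 → advance -1; mR−mL=-15/13 → turn -1·90°
n=5: pose=(0,5,S); sL=60/17, sR=12; mL=-144/17, mR=-12; mL+mR=-348/17 → advance -1; mR−mL=-60/17 → turn -1·90°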